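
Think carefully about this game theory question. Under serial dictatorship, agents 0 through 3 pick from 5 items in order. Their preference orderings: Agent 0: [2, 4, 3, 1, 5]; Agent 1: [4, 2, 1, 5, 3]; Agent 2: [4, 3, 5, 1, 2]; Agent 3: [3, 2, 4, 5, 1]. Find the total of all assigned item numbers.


Step 1: Agent 0 picks item 2
Step 2: Agent 1 picks item 4
Step 3: Agent 2 picks item 3
Step 4: Agent 3 picks item 5
Step 5: Sum = 2 + 4 + 3 + 5 = 14

14


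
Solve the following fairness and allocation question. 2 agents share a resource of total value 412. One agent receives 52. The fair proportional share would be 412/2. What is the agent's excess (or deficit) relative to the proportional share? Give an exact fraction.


Step 1: Proportional share = 412/2 = 206
Step 2: Agent's actual allocation = 52
Step 3: Excess = 52 - 206 = -154

-154


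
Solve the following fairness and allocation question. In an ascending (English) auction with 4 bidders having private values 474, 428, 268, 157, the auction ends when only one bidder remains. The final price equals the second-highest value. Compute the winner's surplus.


Step 1: Identify the highest value: 474
Step 2: Identify the second-highest value: 428
Step 3: The final price = second-highest value = 428
Step 4: Surplus = 474 - 428 = 46

46


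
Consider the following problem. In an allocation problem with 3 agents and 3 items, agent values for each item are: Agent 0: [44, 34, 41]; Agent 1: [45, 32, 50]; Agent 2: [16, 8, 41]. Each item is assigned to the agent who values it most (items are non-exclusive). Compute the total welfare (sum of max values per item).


Step 1: For each item, find the maximum value among all agents.
Step 2: Item 0 -> Agent 1 (value 45)
Step 3: Item 1 -> Agent 0 (value 34)
Step 4: Item 2 -> Agent 1 (value 50)
Step 5: Total welfare = 45 + 34 + 50 = 129

129


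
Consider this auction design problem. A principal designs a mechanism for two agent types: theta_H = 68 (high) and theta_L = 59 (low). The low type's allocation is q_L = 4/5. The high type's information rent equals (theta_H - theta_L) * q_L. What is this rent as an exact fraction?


Step 1: theta_H - theta_L = 68 - 59 = 9
Step 2: Information rent = (theta_H - theta_L) * q_L
Step 3: = 9 * 4/5
Step 4: = 36/5

36/5


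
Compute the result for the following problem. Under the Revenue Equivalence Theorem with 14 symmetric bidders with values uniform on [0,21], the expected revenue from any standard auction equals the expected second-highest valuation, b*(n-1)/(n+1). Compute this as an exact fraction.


Step 1: By Revenue Equivalence, expected revenue = b*(n-1)/(n+1)
Step 2: Substituting n = 14, b = 21
Step 3: Revenue = 21*(14-1)/(14+1) = 21*13/15
Step 4: Revenue = 273/15 = 91/5

91/5


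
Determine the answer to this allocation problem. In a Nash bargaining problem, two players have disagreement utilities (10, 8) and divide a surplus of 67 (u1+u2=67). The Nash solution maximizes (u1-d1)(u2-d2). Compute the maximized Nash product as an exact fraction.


Step 1: The Nash solution splits surplus symmetrically above the disagreement point
Step 2: u1 = (total + d1 - d2)/2 = (67 + 10 - 8)/2 = 69/2
Step 3: u2 = (total - d1 + d2)/2 = (67 - 10 + 8)/2 = 65/2
Step 4: Nash product = (69/2 - 10) * (65/2 - 8)
Step 5: = 49/2 * 49/2 = 2401/4

2401/4


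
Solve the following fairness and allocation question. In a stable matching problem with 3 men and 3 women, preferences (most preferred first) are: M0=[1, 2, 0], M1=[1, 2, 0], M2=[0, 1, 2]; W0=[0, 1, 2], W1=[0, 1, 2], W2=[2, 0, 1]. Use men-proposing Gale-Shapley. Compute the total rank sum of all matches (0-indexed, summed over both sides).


Step 1: Run Gale-Shapley (men propose, women hold best offer):
  M0 proposes to W1; she accepts
  M1 proposes to W1; rejected
  M1 proposes to W2; she accepts
  M2 proposes to W0; she accepts
Step 2: Final matching: W0-M2, W1-M0, W2-M1
Step 3: 0-indexed ranks (man's rank of his match, then woman's): 0 + 2 + 0 + 0 + 1 + 2
Step 4: Total rank sum = 5

5


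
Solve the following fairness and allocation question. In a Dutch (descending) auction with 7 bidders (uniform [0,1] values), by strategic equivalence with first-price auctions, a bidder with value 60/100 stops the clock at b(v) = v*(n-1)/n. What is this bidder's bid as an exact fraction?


Step 1: Dutch auctions are strategically equivalent to first-price auctions
Step 2: The equilibrium bid is b(v) = v*(n-1)/n
Step 3: b = 3/5 * 6/7
Step 4: b = 18/35

18/35


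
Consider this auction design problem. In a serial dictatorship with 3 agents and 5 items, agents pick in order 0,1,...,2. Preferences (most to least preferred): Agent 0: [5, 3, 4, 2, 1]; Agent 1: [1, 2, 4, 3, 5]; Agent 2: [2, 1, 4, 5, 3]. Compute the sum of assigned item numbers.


Step 1: Agent 0 picks item 5
Step 2: Agent 1 picks item 1
Step 3: Agent 2 picks item 2
Step 4: Sum = 5 + 1 + 2 = 8

8


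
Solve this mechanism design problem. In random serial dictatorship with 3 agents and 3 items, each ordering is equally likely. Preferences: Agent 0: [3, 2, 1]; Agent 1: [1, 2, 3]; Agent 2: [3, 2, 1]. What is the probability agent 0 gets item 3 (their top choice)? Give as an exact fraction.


Step 1: Agent 0 wants item 3
Step 2: There are 6 possible orderings of agents
Step 3: In 3 orderings, agent 0 gets item 3
Step 4: Probability = 3/6 = 1/2

1/2


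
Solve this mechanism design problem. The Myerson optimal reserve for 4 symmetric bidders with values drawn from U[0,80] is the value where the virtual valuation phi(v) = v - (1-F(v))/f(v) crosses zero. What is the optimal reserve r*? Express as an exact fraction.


Step 1: For U[0,80], F(v) = v/80 and f(v) = 1/80
Step 2: phi(v) = v - (1 - v/80)/(1/80) = v - (80 - v) = 2v - 80
Step 3: Set phi(r*) = 0: 2r* - 80 = 0
Step 4: r* = 80/2 = 40 (the number of bidders n = 4 does not enter)

40


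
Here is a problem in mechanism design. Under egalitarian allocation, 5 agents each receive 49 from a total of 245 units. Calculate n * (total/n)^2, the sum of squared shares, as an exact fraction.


Step 1: Each agent's share = 245/5 = 49
Step 2: Square of each share = (49)^2 = 2401
Step 3: Sum of squares = 5 * 2401 = 12005

12005


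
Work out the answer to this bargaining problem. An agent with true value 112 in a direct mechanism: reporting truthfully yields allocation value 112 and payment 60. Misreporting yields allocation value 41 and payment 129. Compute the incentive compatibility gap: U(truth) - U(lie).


Step 1: U(truth) = value - payment = 112 - 60 = 52
Step 2: U(lie) = allocation - payment = 41 - 129 = -88
Step 3: IC gap = 52 - (-88) = 140

140


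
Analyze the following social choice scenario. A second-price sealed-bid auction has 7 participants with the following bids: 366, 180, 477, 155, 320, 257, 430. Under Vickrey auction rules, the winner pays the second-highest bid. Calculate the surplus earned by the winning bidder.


Step 1: Sort bids in descending order: 477, 430, 366, 320, 257, 180, 155
Step 2: The winning bid is the highest: 477
Step 3: The payment equals the second-highest bid: 430
Step 4: Surplus = winner's bid - payment = 477 - 430 = 47

47


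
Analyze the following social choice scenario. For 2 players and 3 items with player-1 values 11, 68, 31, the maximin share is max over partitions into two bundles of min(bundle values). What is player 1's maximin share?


Step 1: Item values = 11, 68, 31
Step 2: Enumerate all 2-bundle partitions and take the smaller bundle:
  Partition 1: {11} vs {68,31} -> bundles 11, 99; min = 11
  Partition 2: {68} vs {11,31} -> bundles 68, 42; min = 42
  Partition 3: {31} vs {11,68} -> bundles 31, 79; min = 31
Step 3: MMS = max(11, 42, 31) = 42

42


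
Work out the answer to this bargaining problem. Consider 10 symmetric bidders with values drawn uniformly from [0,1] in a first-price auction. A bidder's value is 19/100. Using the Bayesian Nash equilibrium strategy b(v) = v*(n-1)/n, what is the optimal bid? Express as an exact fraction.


Step 1: The symmetric BNE bidding function is b(v) = v * (n-1) / n
Step 2: Substitute v = 19/100 and n = 10
Step 3: b = 19/100 * 9/10
Step 4: b = 171/1000

171/1000


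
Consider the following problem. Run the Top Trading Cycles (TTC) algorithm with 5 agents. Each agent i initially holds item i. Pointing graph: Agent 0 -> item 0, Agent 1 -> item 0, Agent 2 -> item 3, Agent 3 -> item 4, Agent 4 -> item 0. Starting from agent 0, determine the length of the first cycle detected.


Step 1: Trace the pointer graph from agent 0: 0 -> 0
Step 2: A cycle is detected when we revisit agent 0
Step 3: The cycle is: 0 -> 0
Step 4: Cycle length = 1

1


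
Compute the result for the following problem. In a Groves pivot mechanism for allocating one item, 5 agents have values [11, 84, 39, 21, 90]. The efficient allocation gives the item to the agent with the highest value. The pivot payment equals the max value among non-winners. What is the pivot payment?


Step 1: The efficient winner is agent 4 with value 90
Step 2: Other agents' values: [11, 84, 39, 21]
Step 3: Pivot payment = max(others) = 84
Step 4: The winner pays 84

84


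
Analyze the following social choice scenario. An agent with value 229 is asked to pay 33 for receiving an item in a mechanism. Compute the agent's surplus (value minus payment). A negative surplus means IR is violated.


Step 1: Surplus = value - payment = 229 - 33 = 196
Step 2: IR is satisfied (surplus >= 0)

196


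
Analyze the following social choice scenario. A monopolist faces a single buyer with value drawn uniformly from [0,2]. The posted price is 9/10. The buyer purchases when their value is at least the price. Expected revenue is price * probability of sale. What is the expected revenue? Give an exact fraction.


Step 1: Posted price r = 9/10, value support [0,2]
Step 2: P(v >= r) = (2 - 9/10)/2 = 11/20
Step 3: Expected revenue = r * P(v >= r) = 9/10 * 11/20
Step 4: Revenue = 99/200

99/200


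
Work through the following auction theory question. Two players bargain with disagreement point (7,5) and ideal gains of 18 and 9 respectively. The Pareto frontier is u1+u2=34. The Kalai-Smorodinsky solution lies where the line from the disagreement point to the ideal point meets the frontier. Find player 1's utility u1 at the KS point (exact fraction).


Step 1: At the KS point, (u1-d1)/r1 = (u2-d2)/r2 = t and u1+u2 = 34
Step 2: u1 = d1 + r1*t and u2 = d2 + r2*t, so (d1 + r1*t) + (d2 + r2*t) = 34
Step 3: t = (34 - 7 - 5)/(18 + 9) = 22/27
Step 4: u1 = d1 + r1*t = 7 + 18 * 22/27 = 65/3
Step 5: (Check: u2 = d2 + r2*t = 37/3; u1+u2 = 65/3 + 37/3 = 34, on the frontier.)

65/3


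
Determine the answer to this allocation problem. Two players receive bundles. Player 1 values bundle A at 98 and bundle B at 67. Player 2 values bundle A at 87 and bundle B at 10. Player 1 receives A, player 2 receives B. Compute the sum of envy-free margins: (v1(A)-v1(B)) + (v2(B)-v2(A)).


Step 1: Player 1's margin = v1(A) - v1(B) = 98 - 67 = 31
Step 2: Player 2's margin = v2(B) - v2(A) = 10 - 87 = -77
Step 3: Total margin = 31 + -77 = -46

-46


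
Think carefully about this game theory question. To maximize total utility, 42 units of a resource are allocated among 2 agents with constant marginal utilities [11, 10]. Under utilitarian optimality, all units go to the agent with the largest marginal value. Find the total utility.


Step 1: The marginal utilities are [11, 10]
Step 2: The highest marginal utility is 11
Step 3: All 42 units go to that agent
Step 4: Total utility = 11 * 42 = 462

462


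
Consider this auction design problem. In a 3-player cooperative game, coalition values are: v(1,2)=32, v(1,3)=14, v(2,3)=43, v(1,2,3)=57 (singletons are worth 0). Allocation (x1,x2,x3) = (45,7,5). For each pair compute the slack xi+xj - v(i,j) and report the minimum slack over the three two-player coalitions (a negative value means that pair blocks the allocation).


Step 1: Slack for coalition (1,2): x1+x2 - v12 = 52 - 32 = 20
Step 2: Slack for coalition (1,3): x1+x3 - v13 = 50 - 14 = 36
Step 3: Slack for coalition (2,3): x2+x3 - v23 = 12 - 43 = -31
Step 4: Minimum slack = min(20, 36, -31) = -31, attained by (2,3); coalition (2,3) can block (slack < 0), so the allocation is not in the core

-31


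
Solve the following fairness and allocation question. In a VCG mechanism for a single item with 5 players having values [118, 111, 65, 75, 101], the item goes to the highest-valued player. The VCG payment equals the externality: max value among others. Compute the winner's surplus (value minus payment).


Step 1: The winner is the agent with the highest value: agent 0 with value 118
Step 2: Values of other agents: [111, 65, 75, 101]
Step 3: VCG payment = max of others' values = 111
Step 4: Surplus = 118 - 111 = 7

7


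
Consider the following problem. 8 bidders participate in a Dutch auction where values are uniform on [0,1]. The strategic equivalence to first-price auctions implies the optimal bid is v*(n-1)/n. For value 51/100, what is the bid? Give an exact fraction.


Step 1: Dutch auctions are strategically equivalent to first-price auctions
Step 2: The equilibrium bid is b(v) = v*(n-1)/n
Step 3: b = 51/100 * 7/8
Step 4: b = 357/800

357/800


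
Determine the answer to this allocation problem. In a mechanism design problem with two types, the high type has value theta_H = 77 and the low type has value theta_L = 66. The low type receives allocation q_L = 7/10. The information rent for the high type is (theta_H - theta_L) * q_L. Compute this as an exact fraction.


Step 1: theta_H - theta_L = 77 - 66 = 11
Step 2: Information rent = (theta_H - theta_L) * q_L
Step 3: = 11 * 7/10
Step 4: = 77/10

77/10


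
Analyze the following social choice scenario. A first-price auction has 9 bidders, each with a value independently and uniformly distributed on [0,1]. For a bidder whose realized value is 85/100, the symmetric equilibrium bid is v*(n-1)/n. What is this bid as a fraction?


Step 1: The symmetric BNE bidding function is b(v) = v * (n-1) / n
Step 2: Substitute v = 17/20 and n = 9
Step 3: b = 17/20 * 8/9
Step 4: b = 34/45

34/45


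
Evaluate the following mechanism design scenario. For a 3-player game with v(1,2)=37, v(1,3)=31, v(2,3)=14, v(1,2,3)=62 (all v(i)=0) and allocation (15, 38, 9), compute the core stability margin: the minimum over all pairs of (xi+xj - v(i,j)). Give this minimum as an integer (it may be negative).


Step 1: Slack for coalition (1,2): x1+x2 - v12 = 53 - 37 = 16
Step 2: Slack for coalition (1,3): x1+x3 - v13 = 24 - 31 = -7
Step 3: Slack for coalition (2,3): x2+x3 - v23 = 47 - 14 = 33
Step 4: Minimum slack = min(16, -7, 33) = -7, attained by (1,3); coalition (1,3) can block (slack < 0), so the allocation is not in the core

-7


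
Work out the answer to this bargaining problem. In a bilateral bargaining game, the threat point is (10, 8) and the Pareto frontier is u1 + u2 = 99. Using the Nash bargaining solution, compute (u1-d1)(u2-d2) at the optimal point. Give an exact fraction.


Step 1: The Nash solution splits surplus symmetrically above the disagreement point
Step 2: u1 = (total + d1 - d2)/2 = (99 + 10 - 8)/2 = 101/2
Step 3: u2 = (total - d1 + d2)/2 = (99 - 10 + 8)/2 = 97/2
Step 4: Nash product = (101/2 - 10) * (97/2 - 8)
Step 5: = 81/2 * 81/2 = 6561/4

6561/4


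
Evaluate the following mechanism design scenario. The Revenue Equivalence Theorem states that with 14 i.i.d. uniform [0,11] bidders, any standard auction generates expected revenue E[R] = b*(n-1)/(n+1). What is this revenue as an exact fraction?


Step 1: By Revenue Equivalence, expected revenue = b*(n-1)/(n+1)
Step 2: Substituting n = 14, b = 11
Step 3: Revenue = 11*(14-1)/(14+1) = 11*13/15
Step 4: Revenue = 143/15

143/15


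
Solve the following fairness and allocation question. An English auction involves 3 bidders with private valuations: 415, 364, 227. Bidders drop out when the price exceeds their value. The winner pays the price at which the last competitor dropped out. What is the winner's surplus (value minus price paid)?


Step 1: Identify the highest value: 415
Step 2: Identify the second-highest value: 364
Step 3: The final price = second-highest value = 364
Step 4: Surplus = 415 - 364 = 51

51


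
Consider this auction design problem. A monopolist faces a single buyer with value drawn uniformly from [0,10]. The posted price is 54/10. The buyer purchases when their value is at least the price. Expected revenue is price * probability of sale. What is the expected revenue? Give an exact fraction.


Step 1: Posted price r = 27/5, value support [0,10]
Step 2: P(v >= r) = (10 - 27/5)/10 = 23/50
Step 3: Expected revenue = r * P(v >= r) = 27/5 * 23/50
Step 4: Revenue = 621/250

621/250


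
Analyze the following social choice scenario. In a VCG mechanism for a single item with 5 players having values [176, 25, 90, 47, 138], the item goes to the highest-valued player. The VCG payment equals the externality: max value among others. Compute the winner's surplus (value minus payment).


Step 1: The winner is the agent with the highest value: agent 0 with value 176
Step 2: Values of other agents: [25, 90, 47, 138]
Step 3: VCG payment = max of others' values = 138
Step 4: Surplus = 176 - 138 = 38

38


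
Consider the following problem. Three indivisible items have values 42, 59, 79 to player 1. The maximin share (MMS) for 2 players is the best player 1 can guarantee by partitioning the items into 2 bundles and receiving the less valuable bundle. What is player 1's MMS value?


Step 1: Item values = 42, 59, 79
Step 2: Enumerate all 2-bundle partitions and take the smaller bundle:
  Partition 1: {42} vs {59,79} -> bundles 42, 138; min = 42
  Partition 2: {59} vs {42,79} -> bundles 59, 121; min = 59
  Partition 3: {79} vs {42,59} -> bundles 79, 101; min = 79
Step 3: MMS = max(42, 59, 79) = 79

79


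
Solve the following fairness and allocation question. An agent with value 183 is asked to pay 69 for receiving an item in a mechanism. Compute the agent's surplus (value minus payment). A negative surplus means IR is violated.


Step 1: Surplus = value - payment = 183 - 69 = 114
Step 2: IR is satisfied (surplus >= 0)

114


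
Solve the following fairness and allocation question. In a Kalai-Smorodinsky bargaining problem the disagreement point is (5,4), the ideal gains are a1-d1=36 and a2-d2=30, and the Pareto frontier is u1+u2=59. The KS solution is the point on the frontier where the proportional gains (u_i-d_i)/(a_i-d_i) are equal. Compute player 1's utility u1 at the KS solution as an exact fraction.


Step 1: At the KS point, (u1-d1)/r1 = (u2-d2)/r2 = t and u1+u2 = 59
Step 2: u1 = d1 + r1*t and u2 = d2 + r2*t, so (d1 + r1*t) + (d2 + r2*t) = 59
Step 3: t = (59 - 5 - 4)/(36 + 30) = 50/66 = 25/33
Step 4: u1 = d1 + r1*t = 5 + 36 * 25/33 = 355/11
Step 5: (Check: u2 = d2 + r2*t = 294/11; u1+u2 = 355/11 + 294/11 = 59, on the frontier.)

355/11


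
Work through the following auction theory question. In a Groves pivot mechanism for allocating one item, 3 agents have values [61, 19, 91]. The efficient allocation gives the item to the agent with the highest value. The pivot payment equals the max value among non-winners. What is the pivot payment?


Step 1: The efficient winner is agent 2 with value 91
Step 2: Other agents' values: [61, 19]
Step 3: Pivot payment = max(others) = 61
Step 4: The winner pays 61

61


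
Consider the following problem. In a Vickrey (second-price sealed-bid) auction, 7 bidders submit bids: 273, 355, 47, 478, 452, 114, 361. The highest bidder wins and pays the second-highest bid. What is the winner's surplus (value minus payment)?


Step 1: Sort bids in descending order: 478, 452, 361, 355, 273, 114, 47
Step 2: The winning bid is the highest: 478
Step 3: The payment equals the second-highest bid: 452
Step 4: Surplus = winner's bid - payment = 478 - 452 = 26

26


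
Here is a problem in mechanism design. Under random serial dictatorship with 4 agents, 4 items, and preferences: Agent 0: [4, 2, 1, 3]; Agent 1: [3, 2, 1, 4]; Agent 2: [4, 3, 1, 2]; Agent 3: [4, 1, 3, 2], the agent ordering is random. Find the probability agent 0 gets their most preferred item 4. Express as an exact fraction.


Step 1: Agent 0 wants item 4
Step 2: There are 24 possible orderings of agents
Step 3: In 8 orderings, agent 0 gets item 4
Step 4: Probability = 8/24 = 1/3

1/3


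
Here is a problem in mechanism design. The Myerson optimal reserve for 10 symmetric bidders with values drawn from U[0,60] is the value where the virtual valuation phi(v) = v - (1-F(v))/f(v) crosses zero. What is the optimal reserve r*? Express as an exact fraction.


Step 1: For U[0,60], F(v) = v/60 and f(v) = 1/60
Step 2: phi(v) = v - (1 - v/60)/(1/60) = v - (60 - v) = 2v - 60
Step 3: Set phi(r*) = 0: 2r* - 60 = 0
Step 4: r* = 60/2 = 30 (the number of bidders n = 10 does not enter)

30


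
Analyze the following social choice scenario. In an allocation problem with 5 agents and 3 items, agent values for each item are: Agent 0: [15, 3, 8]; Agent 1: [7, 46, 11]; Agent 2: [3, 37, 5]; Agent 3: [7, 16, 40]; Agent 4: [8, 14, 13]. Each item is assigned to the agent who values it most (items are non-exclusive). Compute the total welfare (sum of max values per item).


Step 1: For each item, find the maximum value among all agents.
Step 2: Item 0 -> Agent 0 (value 15)
Step 3: Item 1 -> Agent 1 (value 46)
Step 4: Item 2 -> Agent 3 (value 40)
Step 5: Total welfare = 15 + 46 + 40 = 101

101


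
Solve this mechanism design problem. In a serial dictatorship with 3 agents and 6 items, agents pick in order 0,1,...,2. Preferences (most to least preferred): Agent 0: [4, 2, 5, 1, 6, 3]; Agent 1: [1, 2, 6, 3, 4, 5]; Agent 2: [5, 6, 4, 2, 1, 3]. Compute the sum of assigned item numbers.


Step 1: Agent 0 picks item 4
Step 2: Agent 1 picks item 1
Step 3: Agent 2 picks item 5
Step 4: Sum = 4 + 1 + 5 = 10

10


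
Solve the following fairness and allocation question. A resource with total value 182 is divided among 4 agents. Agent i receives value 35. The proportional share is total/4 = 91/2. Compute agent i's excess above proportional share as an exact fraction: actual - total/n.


Step 1: Proportional share = 182/4 = 91/2
Step 2: Agent's actual allocation = 35
Step 3: Excess = 35 - 91/2 = -21/2

-21/2


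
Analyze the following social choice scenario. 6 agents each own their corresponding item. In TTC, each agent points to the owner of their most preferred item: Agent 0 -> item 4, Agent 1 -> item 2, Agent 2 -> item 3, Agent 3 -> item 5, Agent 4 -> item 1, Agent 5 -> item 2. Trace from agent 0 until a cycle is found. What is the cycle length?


Step 1: Trace the pointer graph from agent 0: 0 -> 4 -> 1 -> 2 -> 3 -> 5 -> 2
Step 2: A cycle is detected when we revisit agent 2
Step 3: The cycle is: 2 -> 3 -> 5 -> 2
Step 4: Cycle length = 3

3


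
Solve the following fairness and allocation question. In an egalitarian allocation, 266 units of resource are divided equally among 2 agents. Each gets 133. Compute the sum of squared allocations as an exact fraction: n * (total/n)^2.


Step 1: Each agent's share = 266/2 = 133
Step 2: Square of each share = (133)^2 = 17689
Step 3: Sum of squares = 2 * 17689 = 35378

35378


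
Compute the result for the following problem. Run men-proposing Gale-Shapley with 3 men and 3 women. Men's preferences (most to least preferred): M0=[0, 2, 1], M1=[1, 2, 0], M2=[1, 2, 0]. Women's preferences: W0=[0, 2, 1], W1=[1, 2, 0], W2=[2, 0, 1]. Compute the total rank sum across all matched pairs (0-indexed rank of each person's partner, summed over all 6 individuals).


Step 1: Run Gale-Shapley (men propose, women hold best offer):
  M0 proposes to W0; she accepts
  M1 proposes to W1; she accepts
  M2 proposes to W1; rejected
  M2 proposes to W2; she accepts
Step 2: Final matching: W0-M0, W1-M1, W2-M2
Step 3: 0-indexed ranks (man's rank of his match, then woman's): 0 + 0 + 0 + 0 + 1 + 0
Step 4: Total rank sum = 1

1


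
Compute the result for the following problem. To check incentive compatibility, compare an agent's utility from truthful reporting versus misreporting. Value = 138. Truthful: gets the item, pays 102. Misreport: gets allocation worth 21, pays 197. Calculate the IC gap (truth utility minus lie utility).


Step 1: U(truth) = value - payment = 138 - 102 = 36
Step 2: U(lie) = allocation - payment = 21 - 197 = -176
Step 3: IC gap = 36 - (-176) = 212

212


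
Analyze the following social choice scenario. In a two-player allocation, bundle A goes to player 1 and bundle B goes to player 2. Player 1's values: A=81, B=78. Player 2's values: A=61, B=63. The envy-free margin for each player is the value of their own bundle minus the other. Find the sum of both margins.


Step 1: Player 1's margin = v1(A) - v1(B) = 81 - 78 = 3
Step 2: Player 2's margin = v2(B) - v2(A) = 63 - 61 = 2
Step 3: Total margin = 3 + 2 = 5

5


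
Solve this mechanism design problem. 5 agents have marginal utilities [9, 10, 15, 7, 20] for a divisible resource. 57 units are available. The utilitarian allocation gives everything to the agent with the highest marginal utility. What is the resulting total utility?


Step 1: The marginal utilities are [9, 10, 15, 7, 20]
Step 2: The highest marginal utility is 20
Step 3: All 57 units go to that agent
Step 4: Total utility = 20 * 57 = 1140

1140


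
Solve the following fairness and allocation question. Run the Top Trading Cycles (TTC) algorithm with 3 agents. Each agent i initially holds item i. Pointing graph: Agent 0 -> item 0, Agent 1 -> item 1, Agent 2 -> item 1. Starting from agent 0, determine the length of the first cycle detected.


Step 1: Trace the pointer graph from agent 0: 0 -> 0
Step 2: A cycle is detected when we revisit agent 0
Step 3: The cycle is: 0 -> 0
Step 4: Cycle length = 1

1


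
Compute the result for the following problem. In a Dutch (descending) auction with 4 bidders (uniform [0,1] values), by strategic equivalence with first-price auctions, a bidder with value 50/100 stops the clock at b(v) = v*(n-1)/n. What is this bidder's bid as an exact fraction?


Step 1: Dutch auctions are strategically equivalent to first-price auctions
Step 2: The equilibrium bid is b(v) = v*(n-1)/n
Step 3: b = 1/2 * 3/4
Step 4: b = 3/8

3/8


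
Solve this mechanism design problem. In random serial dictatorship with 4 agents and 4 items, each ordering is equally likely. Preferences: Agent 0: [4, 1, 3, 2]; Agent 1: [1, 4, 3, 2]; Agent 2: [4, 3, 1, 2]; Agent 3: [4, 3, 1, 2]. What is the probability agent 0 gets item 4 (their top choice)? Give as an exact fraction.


Step 1: Agent 0 wants item 4
Step 2: There are 24 possible orderings of agents
Step 3: In 8 orderings, agent 0 gets item 4
Step 4: Probability = 8/24 = 1/3

1/3


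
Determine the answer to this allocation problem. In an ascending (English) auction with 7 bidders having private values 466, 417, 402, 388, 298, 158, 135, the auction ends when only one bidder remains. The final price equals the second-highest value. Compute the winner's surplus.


Step 1: Identify the highest value: 466
Step 2: Identify the second-highest value: 417
Step 3: The final price = second-highest value = 417
Step 4: Surplus = 466 - 417 = 49

49


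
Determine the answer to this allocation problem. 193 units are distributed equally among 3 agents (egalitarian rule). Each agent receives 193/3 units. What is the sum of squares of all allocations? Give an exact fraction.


Step 1: Each agent's share = 193/3
Step 2: Square of each share = (193/3)^2 = 37249/9
Step 3: Sum of squares = 3 * 37249/9 = 37249/3

37249/3


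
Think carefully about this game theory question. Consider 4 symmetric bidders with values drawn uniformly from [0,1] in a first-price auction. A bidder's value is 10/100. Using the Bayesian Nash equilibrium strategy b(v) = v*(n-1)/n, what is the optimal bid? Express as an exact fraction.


Step 1: The symmetric BNE bidding function is b(v) = v * (n-1) / n
Step 2: Substitute v = 1/10 and n = 4
Step 3: b = 1/10 * 3/4
Step 4: b = 3/40

3/40


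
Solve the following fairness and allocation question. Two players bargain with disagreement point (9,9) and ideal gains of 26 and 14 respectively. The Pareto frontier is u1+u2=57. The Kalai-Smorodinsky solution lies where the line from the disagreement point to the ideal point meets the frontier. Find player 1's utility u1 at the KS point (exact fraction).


Step 1: At the KS point, (u1-d1)/r1 = (u2-d2)/r2 = t and u1+u2 = 57
Step 2: u1 = d1 + r1*t and u2 = d2 + r2*t, so (d1 + r1*t) + (d2 + r2*t) = 57
Step 3: t = (57 - 9 - 9)/(26 + 14) = 39/40
Step 4: u1 = d1 + r1*t = 9 + 26 * 39/40 = 687/20
Step 5: (Check: u2 = d2 + r2*t = 453/20; u1+u2 = 687/20 + 453/20 = 57, on the frontier.)

687/20


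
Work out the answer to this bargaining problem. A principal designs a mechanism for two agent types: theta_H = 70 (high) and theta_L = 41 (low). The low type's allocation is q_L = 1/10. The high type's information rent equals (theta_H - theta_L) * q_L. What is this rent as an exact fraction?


Step 1: theta_H - theta_L = 70 - 41 = 29
Step 2: Information rent = (theta_H - theta_L) * q_L
Step 3: = 29 * 1/10
Step 4: = 29/10

29/10


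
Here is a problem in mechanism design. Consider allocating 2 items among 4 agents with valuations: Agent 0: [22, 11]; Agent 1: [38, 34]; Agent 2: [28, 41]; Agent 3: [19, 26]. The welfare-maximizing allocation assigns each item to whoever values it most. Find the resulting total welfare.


Step 1: For each item, find the maximum value among all agents.
Step 2: Item 0 -> Agent 1 (value 38)
Step 3: Item 1 -> Agent 2 (value 41)
Step 4: Total welfare = 38 + 41 = 79

79


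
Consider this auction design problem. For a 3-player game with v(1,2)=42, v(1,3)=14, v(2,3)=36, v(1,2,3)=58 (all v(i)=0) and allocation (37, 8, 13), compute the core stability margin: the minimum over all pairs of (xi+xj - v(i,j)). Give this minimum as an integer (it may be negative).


Step 1: Slack for coalition (1,2): x1+x2 - v12 = 45 - 42 = 3
Step 2: Slack for coalition (1,3): x1+x3 - v13 = 50 - 14 = 36
Step 3: Slack for coalition (2,3): x2+x3 - v23 = 21 - 36 = -15
Step 4: Minimum slack = min(3, 36, -15) = -15, attained by (2,3); coalition (2,3) can block (slack < 0), so the allocation is not in the core

-15


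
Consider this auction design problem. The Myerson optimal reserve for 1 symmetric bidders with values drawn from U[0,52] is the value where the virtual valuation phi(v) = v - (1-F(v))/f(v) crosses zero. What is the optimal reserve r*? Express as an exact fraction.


Step 1: For U[0,52], F(v) = v/52 and f(v) = 1/52
Step 2: phi(v) = v - (1 - v/52)/(1/52) = v - (52 - v) = 2v - 52
Step 3: Set phi(r*) = 0: 2r* - 52 = 0
Step 4: r* = 52/2 = 26 (the number of bidders n = 1 does not enter)

26


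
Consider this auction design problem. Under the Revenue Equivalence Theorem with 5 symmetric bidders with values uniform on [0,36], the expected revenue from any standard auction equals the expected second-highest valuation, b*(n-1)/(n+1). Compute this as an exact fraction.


Step 1: By Revenue Equivalence, expected revenue = b*(n-1)/(n+1)
Step 2: Substituting n = 5, b = 36
Step 3: Revenue = 36*(5-1)/(5+1) = 36*4/6
Step 4: Revenue = 144/6 = 24

24


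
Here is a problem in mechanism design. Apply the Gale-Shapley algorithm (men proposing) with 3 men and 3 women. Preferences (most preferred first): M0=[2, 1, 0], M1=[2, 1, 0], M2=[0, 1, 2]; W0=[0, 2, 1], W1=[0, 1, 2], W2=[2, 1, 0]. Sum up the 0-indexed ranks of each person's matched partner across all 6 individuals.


Step 1: Run Gale-Shapley (men propose, women hold best offer):
  M0 proposes to W2; she accepts
  M1 proposes to W2; she switches from M0
  M2 proposes to W0; she accepts
  M0 proposes to W1; she accepts
Step 2: Final matching: W0-M2, W1-M0, W2-M1
Step 3: 0-indexed ranks (man's rank of his match, then woman's): 0 + 1 + 1 + 0 + 0 + 1
Step 4: Total rank sum = 3

3


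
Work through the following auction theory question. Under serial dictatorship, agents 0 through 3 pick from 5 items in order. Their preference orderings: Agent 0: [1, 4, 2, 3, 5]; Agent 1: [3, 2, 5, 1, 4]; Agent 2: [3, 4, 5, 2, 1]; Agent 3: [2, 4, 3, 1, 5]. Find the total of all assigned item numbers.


Step 1: Agent 0 picks item 1
Step 2: Agent 1 picks item 3
Step 3: Agent 2 picks item 4
Step 4: Agent 3 picks item 2
Step 5: Sum = 1 + 3 + 4 + 2 = 10

10


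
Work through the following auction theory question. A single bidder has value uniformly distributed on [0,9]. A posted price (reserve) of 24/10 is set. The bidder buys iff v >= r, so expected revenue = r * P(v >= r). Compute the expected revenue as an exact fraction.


Step 1: Posted price r = 12/5, value support [0,9]
Step 2: P(v >= r) = (9 - 12/5)/9 = 11/15
Step 3: Expected revenue = r * P(v >= r) = 12/5 * 11/15
Step 4: Revenue = 44/25

44/25


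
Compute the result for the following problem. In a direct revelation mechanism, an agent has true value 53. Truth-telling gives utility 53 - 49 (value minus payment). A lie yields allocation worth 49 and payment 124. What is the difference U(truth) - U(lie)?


Step 1: U(truth) = value - payment = 53 - 49 = 4
Step 2: U(lie) = allocation - payment = 49 - 124 = -75
Step 3: IC gap = 4 - (-75) = 79

79


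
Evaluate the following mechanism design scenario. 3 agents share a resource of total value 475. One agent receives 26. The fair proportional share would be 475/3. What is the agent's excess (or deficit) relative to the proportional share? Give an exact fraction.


Step 1: Proportional share = 475/3
Step 2: Agent's actual allocation = 26
Step 3: Excess = 26 - 475/3 = -397/3

-397/3


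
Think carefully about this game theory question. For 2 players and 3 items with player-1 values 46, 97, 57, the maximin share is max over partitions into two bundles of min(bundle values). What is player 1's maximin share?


Step 1: Item values = 46, 97, 57
Step 2: Enumerate all 2-bundle partitions and take the smaller bundle:
  Partition 1: {46} vs {97,57} -> bundles 46, 154; min = 46
  Partition 2: {97} vs {46,57} -> bundles 97, 103; min = 97
  Partition 3: {57} vs {46,97} -> bundles 57, 143; min = 57
Step 3: MMS = max(46, 97, 57) = 97

97


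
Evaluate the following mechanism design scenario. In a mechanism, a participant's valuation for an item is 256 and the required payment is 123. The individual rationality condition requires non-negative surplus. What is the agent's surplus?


Step 1: Surplus = value - payment = 256 - 123 = 133
Step 2: IR is satisfied (surplus >= 0)

133


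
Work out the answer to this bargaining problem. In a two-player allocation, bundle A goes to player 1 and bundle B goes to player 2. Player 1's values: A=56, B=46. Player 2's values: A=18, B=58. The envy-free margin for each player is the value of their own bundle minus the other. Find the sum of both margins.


Step 1: Player 1's margin = v1(A) - v1(B) = 56 - 46 = 10
Step 2: Player 2's margin = v2(B) - v2(A) = 58 - 18 = 40
Step 3: Total margin = 10 + 40 = 50

50


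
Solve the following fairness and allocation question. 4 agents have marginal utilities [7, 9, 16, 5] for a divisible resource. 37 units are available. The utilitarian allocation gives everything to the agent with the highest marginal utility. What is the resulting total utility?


Step 1: The marginal utilities are [7, 9, 16, 5]
Step 2: The highest marginal utility is 16
Step 3: All 37 units go to that agent
Step 4: Total utility = 16 * 37 = 592

592


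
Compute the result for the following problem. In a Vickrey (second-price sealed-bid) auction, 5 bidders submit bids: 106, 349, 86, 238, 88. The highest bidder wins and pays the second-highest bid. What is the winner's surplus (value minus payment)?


Step 1: Sort bids in descending order: 349, 238, 106, 88, 86
Step 2: The winning bid is the highest: 349
Step 3: The payment equals the second-highest bid: 238
Step 4: Surplus = winner's bid - payment = 349 - 238 = 111

111


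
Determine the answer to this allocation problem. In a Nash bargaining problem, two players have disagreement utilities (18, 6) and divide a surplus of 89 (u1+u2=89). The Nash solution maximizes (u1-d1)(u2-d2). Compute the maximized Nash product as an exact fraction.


Step 1: The Nash solution splits surplus symmetrically above the disagreement point
Step 2: u1 = (total + d1 - d2)/2 = (89 + 18 - 6)/2 = 101/2
Step 3: u2 = (total - d1 + d2)/2 = (89 - 18 + 6)/2 = 77/2
Step 4: Nash product = (101/2 - 18) * (77/2 - 6)
Step 5: = 65/2 * 65/2 = 4225/4

4225/4


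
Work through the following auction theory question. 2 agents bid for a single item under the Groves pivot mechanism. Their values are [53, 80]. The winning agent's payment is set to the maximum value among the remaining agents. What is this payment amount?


Step 1: The efficient winner is agent 1 with value 80
Step 2: Other agents' values: [53]
Step 3: Pivot payment = max(others) = 53
Step 4: The winner pays 53

53


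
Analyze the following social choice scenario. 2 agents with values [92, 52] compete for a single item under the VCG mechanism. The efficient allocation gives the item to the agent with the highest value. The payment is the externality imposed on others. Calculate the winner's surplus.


Step 1: The winner is the agent with the highest value: agent 0 with value 92
Step 2: Values of other agents: [52]
Step 3: VCG payment = max of others' values = 52
Step 4: Surplus = 92 - 52 = 40

40


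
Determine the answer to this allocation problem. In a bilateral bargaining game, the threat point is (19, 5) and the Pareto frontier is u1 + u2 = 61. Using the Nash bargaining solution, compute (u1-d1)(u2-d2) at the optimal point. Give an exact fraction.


Step 1: The Nash solution splits surplus symmetrically above the disagreement point
Step 2: u1 = (total + d1 - d2)/2 = (61 + 19 - 5)/2 = 75/2
Step 3: u2 = (total - d1 + d2)/2 = (61 - 19 + 5)/2 = 47/2
Step 4: Nash product = (75/2 - 19) * (47/2 - 5)
Step 5: = 37/2 * 37/2 = 1369/4

1369/4


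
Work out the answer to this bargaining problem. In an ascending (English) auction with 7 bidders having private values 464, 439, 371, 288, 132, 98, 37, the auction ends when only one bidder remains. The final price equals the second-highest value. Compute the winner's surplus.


Step 1: Identify the highest value: 464
Step 2: Identify the second-highest value: 439
Step 3: The final price = second-highest value = 439
Step 4: Surplus = 464 - 439 = 25

25


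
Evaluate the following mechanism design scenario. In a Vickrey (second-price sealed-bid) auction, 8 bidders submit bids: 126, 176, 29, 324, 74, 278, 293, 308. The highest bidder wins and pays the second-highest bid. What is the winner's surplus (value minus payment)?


Step 1: Sort bids in descending order: 324, 308, 293, 278, 176, 126, 74, 29
Step 2: The winning bid is the highest: 324
Step 3: The payment equals the second-highest bid: 308
Step 4: Surplus = winner's bid - payment = 324 - 308 = 16

16


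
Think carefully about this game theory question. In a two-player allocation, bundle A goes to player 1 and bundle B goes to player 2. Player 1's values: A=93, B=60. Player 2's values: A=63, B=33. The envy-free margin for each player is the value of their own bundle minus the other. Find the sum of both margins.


Step 1: Player 1's margin = v1(A) - v1(B) = 93 - 60 = 33
Step 2: Player 2's margin = v2(B) - v2(A) = 33 - 63 = -30
Step 3: Total margin = 33 + -30 = 3

3


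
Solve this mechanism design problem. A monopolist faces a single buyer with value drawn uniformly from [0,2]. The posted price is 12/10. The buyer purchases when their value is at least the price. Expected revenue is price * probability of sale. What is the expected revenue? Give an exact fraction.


Step 1: Posted price r = 6/5, value support [0,2]
Step 2: P(v >= r) = (2 - 6/5)/2 = 2/5
Step 3: Expected revenue = r * P(v >= r) = 6/5 * 2/5
Step 4: Revenue = 12/25

12/25


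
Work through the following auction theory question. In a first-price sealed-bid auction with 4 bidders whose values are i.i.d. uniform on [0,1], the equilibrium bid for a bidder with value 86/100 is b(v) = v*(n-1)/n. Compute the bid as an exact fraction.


Step 1: The symmetric BNE bidding function is b(v) = v * (n-1) / n
Step 2: Substitute v = 43/50 and n = 4
Step 3: b = 43/50 * 3/4
Step 4: b = 129/200

129/200
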